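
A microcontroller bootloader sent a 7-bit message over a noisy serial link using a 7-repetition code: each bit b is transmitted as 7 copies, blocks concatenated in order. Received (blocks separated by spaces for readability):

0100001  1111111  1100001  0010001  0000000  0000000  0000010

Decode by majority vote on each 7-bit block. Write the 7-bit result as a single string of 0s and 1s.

Block 1 (0100001): 2 ones → 0
Block 2 (1111111): 7 ones → 1
Block 3 (1100001): 3 ones → 0
Block 4 (0010001): 2 ones → 0
Block 5 (0000000): 0 ones → 0
Block 6 (0000000): 0 ones → 0
Block 7 (0000010): 1 one → 0

0100000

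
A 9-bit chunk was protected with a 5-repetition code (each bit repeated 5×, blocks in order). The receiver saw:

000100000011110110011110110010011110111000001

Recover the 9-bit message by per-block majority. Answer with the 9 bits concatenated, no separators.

Block 1 (00010): 1 one → 0
Block 2 (00000): 0 ones → 0
Block 3 (11110): 4 ones → 1
Block 4 (11001): 3 ones → 1
Block 5 (11101): 4 ones → 1
Block 6 (10010): 2 ones → 0
Block 7 (01111): 4 ones → 1
Block 8 (01110): 3 ones → 1
Block 9 (00001): 1 one → 0

001110110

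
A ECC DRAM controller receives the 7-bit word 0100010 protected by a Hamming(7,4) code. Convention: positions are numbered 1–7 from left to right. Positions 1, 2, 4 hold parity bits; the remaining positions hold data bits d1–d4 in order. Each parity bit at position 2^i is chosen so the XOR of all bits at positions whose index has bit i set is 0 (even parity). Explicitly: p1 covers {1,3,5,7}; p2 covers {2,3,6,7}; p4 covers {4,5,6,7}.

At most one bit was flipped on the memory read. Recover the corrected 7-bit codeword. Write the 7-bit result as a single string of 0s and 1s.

s1 (pos 1,3,5,7): 0⊕0⊕0⊕0 = 0
s2 (pos 2,3,6,7): 1⊕0⊕1⊕0 = 0
s4 (pos 4,5,6,7): 0⊕0⊕1⊕0 = 1
Syndrome s4…s1 = 100 → error at position 4.
Flip position 4: 0100010 → 0101010

0101010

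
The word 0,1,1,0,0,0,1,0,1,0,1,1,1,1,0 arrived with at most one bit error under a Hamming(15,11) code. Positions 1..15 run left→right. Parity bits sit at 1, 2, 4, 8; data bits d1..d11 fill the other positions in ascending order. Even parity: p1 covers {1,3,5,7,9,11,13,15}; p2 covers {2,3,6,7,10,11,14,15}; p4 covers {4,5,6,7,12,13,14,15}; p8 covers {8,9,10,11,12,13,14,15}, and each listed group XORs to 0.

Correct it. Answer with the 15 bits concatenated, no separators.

011000101001110

s1 (pos 1,3,5,7,9,11,13,15): 0⊕1⊕0⊕1⊕1⊕1⊕1⊕0 = 1
s2 (pos 2,3,6,7,10,11,14,15): 1⊕1⊕0⊕1⊕0⊕1⊕1⊕0 = 1
s4 (pos 4,5,6,7,12,13,14,15): 0⊕0⊕0⊕1⊕1⊕1⊕1⊕0 = 0
s8 (pos 8,9,10,11,12,13,14,15): 0⊕1⊕0⊕1⊕1⊕1⊕1⊕0 = 1
Syndrome s8…s1 = 1011 → error at position 11.
Flip position 11: 011000101011110 → 011000101001110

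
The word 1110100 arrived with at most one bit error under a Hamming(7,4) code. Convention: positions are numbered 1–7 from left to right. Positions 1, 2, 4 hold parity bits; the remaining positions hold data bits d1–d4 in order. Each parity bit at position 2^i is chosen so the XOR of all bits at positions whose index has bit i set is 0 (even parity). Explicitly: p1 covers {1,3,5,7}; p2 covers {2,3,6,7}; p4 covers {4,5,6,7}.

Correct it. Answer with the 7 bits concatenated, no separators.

s1 (pos 1,3,5,7): 1⊕1⊕1⊕0 = 1
s2 (pos 2,3,6,7): 1⊕1⊕0⊕0 = 0
s4 (pos 4,5,6,7): 0⊕1⊕0⊕0 = 1
Syndrome s4…s1 = 101 → error at position 5.
Flip position 5: 1110100 → 1110000

1110000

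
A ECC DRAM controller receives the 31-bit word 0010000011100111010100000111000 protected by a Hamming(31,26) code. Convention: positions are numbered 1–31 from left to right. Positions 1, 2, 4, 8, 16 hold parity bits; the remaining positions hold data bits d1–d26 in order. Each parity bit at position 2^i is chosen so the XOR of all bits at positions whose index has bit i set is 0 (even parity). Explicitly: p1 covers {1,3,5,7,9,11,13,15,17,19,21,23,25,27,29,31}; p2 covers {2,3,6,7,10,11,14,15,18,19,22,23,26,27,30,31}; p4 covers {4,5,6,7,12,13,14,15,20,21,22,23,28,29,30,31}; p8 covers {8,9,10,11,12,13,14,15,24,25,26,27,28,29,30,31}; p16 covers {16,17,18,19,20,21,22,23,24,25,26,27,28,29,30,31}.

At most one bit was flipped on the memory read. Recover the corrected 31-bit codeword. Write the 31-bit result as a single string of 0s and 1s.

s1 (pos 1,3,5,7,9,11,13,15,17,19,21,23,25,27,29,31): 0⊕1⊕0⊕0⊕1⊕1⊕0⊕1⊕0⊕0⊕0⊕0⊕0⊕1⊕0⊕0 = 1
s2 (pos 2,3,6,7,10,11,14,15,18,19,22,23,26,27,30,31): 0⊕1⊕0⊕0⊕1⊕1⊕1⊕1⊕1⊕0⊕0⊕0⊕1⊕1⊕0⊕0 = 0
s4 (pos 4,5,6,7,12,13,14,15,20,21,22,23,28,29,30,31): 0⊕0⊕0⊕0⊕0⊕0⊕1⊕1⊕1⊕0⊕0⊕0⊕1⊕0⊕0⊕0 = 0
s8 (pos 8,9,10,11,12,13,14,15,24,25,26,27,28,29,30,31): 0⊕1⊕1⊕1⊕0⊕0⊕1⊕1⊕0⊕0⊕1⊕1⊕1⊕0⊕0⊕0 = 0
s16 (pos 16,17,18,19,20,21,22,23,24,25,26,27,28,29,30,31): 1⊕0⊕1⊕0⊕1⊕0⊕0⊕0⊕0⊕0⊕1⊕1⊕1⊕0⊕0⊕0 = 0
Syndrome s16…s1 = 00001 → error at position 1.
Flip position 1: 0010000011100111010100000111000 → 1010000011100111010100000111000

1010000011100111010100000111000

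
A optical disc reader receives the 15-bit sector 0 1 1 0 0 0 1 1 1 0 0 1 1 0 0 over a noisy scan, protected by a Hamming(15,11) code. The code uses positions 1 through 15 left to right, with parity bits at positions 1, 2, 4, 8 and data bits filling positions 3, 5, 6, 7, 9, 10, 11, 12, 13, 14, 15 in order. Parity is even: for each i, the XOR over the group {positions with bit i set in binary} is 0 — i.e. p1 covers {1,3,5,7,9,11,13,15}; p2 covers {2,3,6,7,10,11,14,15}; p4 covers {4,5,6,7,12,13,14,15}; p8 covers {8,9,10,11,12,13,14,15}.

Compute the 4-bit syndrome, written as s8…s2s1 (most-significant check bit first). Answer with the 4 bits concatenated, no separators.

s1 (pos 1,3,5,7,9,11,13,15): 0⊕1⊕0⊕1⊕1⊕0⊕1⊕0 = 0
s2 (pos 2,3,6,7,10,11,14,15): 1⊕1⊕0⊕1⊕0⊕0⊕0⊕0 = 1
s4 (pos 4,5,6,7,12,13,14,15): 0⊕0⊕0⊕1⊕1⊕1⊕0⊕0 = 1
s8 (pos 8,9,10,11,12,13,14,15): 1⊕1⊕0⊕0⊕1⊕1⊕0⊕0 = 0
Syndrome s8…s1 = 0110 → error at position 6.

0110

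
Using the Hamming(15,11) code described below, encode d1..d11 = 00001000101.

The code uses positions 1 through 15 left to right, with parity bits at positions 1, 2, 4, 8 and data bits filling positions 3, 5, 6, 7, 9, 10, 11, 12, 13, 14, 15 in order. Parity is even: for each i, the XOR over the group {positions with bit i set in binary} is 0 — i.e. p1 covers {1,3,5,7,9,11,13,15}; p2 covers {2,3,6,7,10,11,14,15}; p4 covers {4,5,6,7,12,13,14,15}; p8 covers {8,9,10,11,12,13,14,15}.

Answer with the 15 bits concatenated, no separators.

110000011000101

Place data at non-parity positions: p1 p2 0 p4 0 0 0 p8 1 0 0 0 1 0 1
p1 (pos 1,3,5,7,9,11,13,15): XOR of data positions = 0⊕0⊕0⊕1⊕0⊕1⊕1 = 1
p2 (pos 2,3,6,7,10,11,14,15): XOR of data positions = 0⊕0⊕0⊕0⊕0⊕0⊕1 = 1
p4 (pos 4,5,6,7,12,13,14,15): XOR of data positions = 0⊕0⊕0⊕0⊕1⊕0⊕1 = 0
p8 (pos 8,9,10,11,12,13,14,15): XOR of data positions = 1⊕0⊕0⊕0⊕1⊕0⊕1 = 1
Codeword: 110000011000101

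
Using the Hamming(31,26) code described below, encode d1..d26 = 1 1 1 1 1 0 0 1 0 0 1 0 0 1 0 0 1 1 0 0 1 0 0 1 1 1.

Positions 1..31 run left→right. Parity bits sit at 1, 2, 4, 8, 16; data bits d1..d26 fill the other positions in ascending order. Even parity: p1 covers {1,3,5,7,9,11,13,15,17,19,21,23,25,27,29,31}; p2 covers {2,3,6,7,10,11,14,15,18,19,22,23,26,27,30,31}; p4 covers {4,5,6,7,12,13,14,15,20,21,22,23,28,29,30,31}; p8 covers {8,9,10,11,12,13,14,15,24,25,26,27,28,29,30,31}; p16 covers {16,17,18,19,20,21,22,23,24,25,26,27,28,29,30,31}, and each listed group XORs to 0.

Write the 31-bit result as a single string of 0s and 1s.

1010111110010011001001100100111

Place data at non-parity positions: p1 p2 1 p4 1 1 1 p8 1 0 0 1 0 0 1 p16 0 0 1 0 0 1 1 0 0 1 0 0 1 1 1
p1 (pos 1,3,5,7,9,11,13,15,17,19,21,23,25,27,29,31): XOR of data positions = 1⊕1⊕1⊕1⊕0⊕0⊕1⊕0⊕1⊕0⊕1⊕0⊕0⊕1⊕1 = 1
p2 (pos 2,3,6,7,10,11,14,15,18,19,22,23,26,27,30,31): XOR of data positions = 1⊕1⊕1⊕0⊕0⊕0⊕1⊕0⊕1⊕1⊕1⊕1⊕0⊕1⊕1 = 0
p4 (pos 4,5,6,7,12,13,14,15,20,21,22,23,28,29,30,31): XOR of data positions = 1⊕1⊕1⊕1⊕0⊕0⊕1⊕0⊕0⊕1⊕1⊕0⊕1⊕1⊕1 = 0
p8 (pos 8,9,10,11,12,13,14,15,24,25,26,27,28,29,30,31): XOR of data positions = 1⊕0⊕0⊕1⊕0⊕0⊕1⊕0⊕0⊕1⊕0⊕0⊕1⊕1⊕1 = 1
p16 (pos 16,17,18,19,20,21,22,23,24,25,26,27,28,29,30,31): XOR of data positions = 0⊕0⊕1⊕0⊕0⊕1⊕1⊕0⊕0⊕1⊕0⊕0⊕1⊕1⊕1 = 1
Codeword: 1010111110010011001001100100111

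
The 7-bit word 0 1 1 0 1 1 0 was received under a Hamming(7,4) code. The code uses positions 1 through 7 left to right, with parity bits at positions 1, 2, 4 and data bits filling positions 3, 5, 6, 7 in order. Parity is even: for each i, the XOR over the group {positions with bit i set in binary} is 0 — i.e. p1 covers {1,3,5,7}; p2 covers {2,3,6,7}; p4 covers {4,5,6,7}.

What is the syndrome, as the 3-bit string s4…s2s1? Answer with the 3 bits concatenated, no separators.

010

s1 (pos 1,3,5,7): 0⊕1⊕1⊕0 = 0
s2 (pos 2,3,6,7): 1⊕1⊕1⊕0 = 1
s4 (pos 4,5,6,7): 0⊕1⊕1⊕0 = 0
Syndrome s4…s1 = 010 → error at position 2.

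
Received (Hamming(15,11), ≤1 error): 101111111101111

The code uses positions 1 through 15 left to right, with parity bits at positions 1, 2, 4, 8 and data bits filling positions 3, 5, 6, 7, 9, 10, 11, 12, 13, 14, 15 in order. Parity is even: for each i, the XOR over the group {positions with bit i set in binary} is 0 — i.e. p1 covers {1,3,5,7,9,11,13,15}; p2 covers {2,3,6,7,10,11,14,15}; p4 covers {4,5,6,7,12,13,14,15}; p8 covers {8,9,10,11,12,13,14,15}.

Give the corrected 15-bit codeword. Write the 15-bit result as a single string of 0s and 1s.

s1 (pos 1,3,5,7,9,11,13,15): 1⊕1⊕1⊕1⊕1⊕0⊕1⊕1 = 1
s2 (pos 2,3,6,7,10,11,14,15): 0⊕1⊕1⊕1⊕1⊕0⊕1⊕1 = 0
s4 (pos 4,5,6,7,12,13,14,15): 1⊕1⊕1⊕1⊕1⊕1⊕1⊕1 = 0
s8 (pos 8,9,10,11,12,13,14,15): 1⊕1⊕1⊕0⊕1⊕1⊕1⊕1 = 1
Syndrome s8…s1 = 1001 → error at position 9.
Flip position 9: 101111111101111 → 101111110101111

101111110101111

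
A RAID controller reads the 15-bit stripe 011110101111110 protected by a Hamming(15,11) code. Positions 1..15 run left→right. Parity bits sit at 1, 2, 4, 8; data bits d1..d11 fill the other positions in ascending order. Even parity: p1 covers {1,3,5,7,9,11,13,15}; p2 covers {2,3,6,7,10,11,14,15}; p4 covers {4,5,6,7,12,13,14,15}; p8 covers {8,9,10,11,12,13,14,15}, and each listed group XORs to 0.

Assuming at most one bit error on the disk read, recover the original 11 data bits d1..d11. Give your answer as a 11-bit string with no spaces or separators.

11011111110

s1 (pos 1,3,5,7,9,11,13,15): 0⊕1⊕1⊕1⊕1⊕1⊕1⊕0 = 0
s2 (pos 2,3,6,7,10,11,14,15): 1⊕1⊕0⊕1⊕1⊕1⊕1⊕0 = 0
s4 (pos 4,5,6,7,12,13,14,15): 1⊕1⊕0⊕1⊕1⊕1⊕1⊕0 = 0
s8 (pos 8,9,10,11,12,13,14,15): 0⊕1⊕1⊕1⊕1⊕1⊕1⊕0 = 0
Syndrome s8…s1 = 0000 → no error.
Read data bits from positions 3,5,6,7,9,10,11,12,13,14,15: 11011111110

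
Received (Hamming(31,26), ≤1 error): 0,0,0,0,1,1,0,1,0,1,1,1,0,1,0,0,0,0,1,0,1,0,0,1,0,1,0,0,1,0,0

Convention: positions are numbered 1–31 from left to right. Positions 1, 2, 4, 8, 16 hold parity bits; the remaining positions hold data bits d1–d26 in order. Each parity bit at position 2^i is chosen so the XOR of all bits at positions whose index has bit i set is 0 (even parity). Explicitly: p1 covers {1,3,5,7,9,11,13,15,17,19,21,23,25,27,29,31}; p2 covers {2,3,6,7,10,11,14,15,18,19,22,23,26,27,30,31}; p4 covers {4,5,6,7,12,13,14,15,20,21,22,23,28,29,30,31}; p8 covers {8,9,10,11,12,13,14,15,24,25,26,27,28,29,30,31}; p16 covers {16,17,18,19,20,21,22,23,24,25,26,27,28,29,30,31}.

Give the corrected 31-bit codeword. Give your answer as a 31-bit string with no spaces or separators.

0000110101110100101010010100100

s1 (pos 1,3,5,7,9,11,13,15,17,19,21,23,25,27,29,31): 0⊕0⊕1⊕0⊕0⊕1⊕0⊕0⊕0⊕1⊕1⊕0⊕0⊕0⊕1⊕0 = 1
s2 (pos 2,3,6,7,10,11,14,15,18,19,22,23,26,27,30,31): 0⊕0⊕1⊕0⊕1⊕1⊕1⊕0⊕0⊕1⊕0⊕0⊕1⊕0⊕0⊕0 = 0
s4 (pos 4,5,6,7,12,13,14,15,20,21,22,23,28,29,30,31): 0⊕1⊕1⊕0⊕1⊕0⊕1⊕0⊕0⊕1⊕0⊕0⊕0⊕1⊕0⊕0 = 0
s8 (pos 8,9,10,11,12,13,14,15,24,25,26,27,28,29,30,31): 1⊕0⊕1⊕1⊕1⊕0⊕1⊕0⊕1⊕0⊕1⊕0⊕0⊕1⊕0⊕0 = 0
s16 (pos 16,17,18,19,20,21,22,23,24,25,26,27,28,29,30,31): 0⊕0⊕0⊕1⊕0⊕1⊕0⊕0⊕1⊕0⊕1⊕0⊕0⊕1⊕0⊕0 = 1
Syndrome s16…s1 = 10001 → error at position 17.
Flip position 17: 0000110101110100001010010100100 → 0000110101110100101010010100100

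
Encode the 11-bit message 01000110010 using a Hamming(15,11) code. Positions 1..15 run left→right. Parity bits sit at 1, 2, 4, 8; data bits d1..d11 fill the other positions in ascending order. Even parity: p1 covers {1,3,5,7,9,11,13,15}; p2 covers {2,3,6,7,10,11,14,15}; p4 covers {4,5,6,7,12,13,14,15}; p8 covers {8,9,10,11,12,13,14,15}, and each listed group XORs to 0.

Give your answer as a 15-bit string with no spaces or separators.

010010010110010

Place data at non-parity positions: p1 p2 0 p4 1 0 0 p8 0 1 1 0 0 1 0
p1 (pos 1,3,5,7,9,11,13,15): XOR of data positions = 0⊕1⊕0⊕0⊕1⊕0⊕0 = 0
p2 (pos 2,3,6,7,10,11,14,15): XOR of data positions = 0⊕0⊕0⊕1⊕1⊕1⊕0 = 1
p4 (pos 4,5,6,7,12,13,14,15): XOR of data positions = 1⊕0⊕0⊕0⊕0⊕1⊕0 = 0
p8 (pos 8,9,10,11,12,13,14,15): XOR of data positions = 0⊕1⊕1⊕0⊕0⊕1⊕0 = 1
Codeword: 010010010110010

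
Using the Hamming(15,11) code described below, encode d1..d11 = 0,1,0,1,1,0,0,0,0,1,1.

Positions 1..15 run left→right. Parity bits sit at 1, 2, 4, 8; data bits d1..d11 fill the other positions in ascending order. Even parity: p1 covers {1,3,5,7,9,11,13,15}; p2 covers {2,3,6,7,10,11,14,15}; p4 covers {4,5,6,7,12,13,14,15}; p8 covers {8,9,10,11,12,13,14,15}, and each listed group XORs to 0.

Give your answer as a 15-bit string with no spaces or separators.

Place data at non-parity positions: p1 p2 0 p4 1 0 1 p8 1 0 0 0 0 1 1
p1 (pos 1,3,5,7,9,11,13,15): XOR of data positions = 0⊕1⊕1⊕1⊕0⊕0⊕1 = 0
p2 (pos 2,3,6,7,10,11,14,15): XOR of data positions = 0⊕0⊕1⊕0⊕0⊕1⊕1 = 1
p4 (pos 4,5,6,7,12,13,14,15): XOR of data positions = 1⊕0⊕1⊕0⊕0⊕1⊕1 = 0
p8 (pos 8,9,10,11,12,13,14,15): XOR of data positions = 1⊕0⊕0⊕0⊕0⊕1⊕1 = 1
Codeword: 010010111000011

010010111000011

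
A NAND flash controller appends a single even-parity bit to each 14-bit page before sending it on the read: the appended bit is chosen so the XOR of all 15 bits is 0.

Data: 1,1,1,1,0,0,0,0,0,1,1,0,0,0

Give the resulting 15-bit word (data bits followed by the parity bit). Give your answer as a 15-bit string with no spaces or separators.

XOR of the 14 data bits: 1⊕1⊕1⊕1⊕0⊕0⊕0⊕0⊕0⊕1⊕1⊕0⊕0⊕0 = 0
Parity bit = 0 (so all 15 bits XOR to 0).

111100000110000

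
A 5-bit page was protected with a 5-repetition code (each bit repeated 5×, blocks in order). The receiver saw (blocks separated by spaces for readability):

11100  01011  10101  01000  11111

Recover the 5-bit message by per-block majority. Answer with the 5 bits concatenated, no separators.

Block 1 (11100): 3 ones → 1
Block 2 (01011): 3 ones → 1
Block 3 (10101): 3 ones → 1
Block 4 (01000): 1 one → 0
Block 5 (11111): 5 ones → 1

11101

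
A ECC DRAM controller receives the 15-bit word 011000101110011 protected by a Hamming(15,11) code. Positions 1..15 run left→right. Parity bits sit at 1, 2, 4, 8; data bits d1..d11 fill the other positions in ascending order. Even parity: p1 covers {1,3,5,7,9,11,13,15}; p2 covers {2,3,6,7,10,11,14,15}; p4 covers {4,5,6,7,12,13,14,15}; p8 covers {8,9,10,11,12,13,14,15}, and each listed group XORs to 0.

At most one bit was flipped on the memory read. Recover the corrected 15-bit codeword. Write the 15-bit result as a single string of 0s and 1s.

s1 (pos 1,3,5,7,9,11,13,15): 0⊕1⊕0⊕1⊕1⊕1⊕0⊕1 = 1
s2 (pos 2,3,6,7,10,11,14,15): 1⊕1⊕0⊕1⊕1⊕1⊕1⊕1 = 1
s4 (pos 4,5,6,7,12,13,14,15): 0⊕0⊕0⊕1⊕0⊕0⊕1⊕1 = 1
s8 (pos 8,9,10,11,12,13,14,15): 0⊕1⊕1⊕1⊕0⊕0⊕1⊕1 = 1
Syndrome s8…s1 = 1111 → error at position 15.
Flip position 15: 011000101110011 → 011000101110010

011000101110010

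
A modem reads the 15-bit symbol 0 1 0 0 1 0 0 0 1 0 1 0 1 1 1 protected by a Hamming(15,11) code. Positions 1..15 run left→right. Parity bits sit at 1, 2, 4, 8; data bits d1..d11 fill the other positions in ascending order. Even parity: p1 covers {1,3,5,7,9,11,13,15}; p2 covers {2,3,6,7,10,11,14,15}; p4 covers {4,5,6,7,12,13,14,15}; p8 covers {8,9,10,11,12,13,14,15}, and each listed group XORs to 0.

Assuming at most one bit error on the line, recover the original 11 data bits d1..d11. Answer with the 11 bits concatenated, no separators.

s1 (pos 1,3,5,7,9,11,13,15): 0⊕0⊕1⊕0⊕1⊕1⊕1⊕1 = 1
s2 (pos 2,3,6,7,10,11,14,15): 1⊕0⊕0⊕0⊕0⊕1⊕1⊕1 = 0
s4 (pos 4,5,6,7,12,13,14,15): 0⊕1⊕0⊕0⊕0⊕1⊕1⊕1 = 0
s8 (pos 8,9,10,11,12,13,14,15): 0⊕1⊕0⊕1⊕0⊕1⊕1⊕1 = 1
Syndrome s8…s1 = 1001 → error at position 9.
Flip position 9: 010010001010111 → 010010000010111
Read data bits from positions 3,5,6,7,9,10,11,12,13,14,15: 01000010111

01000010111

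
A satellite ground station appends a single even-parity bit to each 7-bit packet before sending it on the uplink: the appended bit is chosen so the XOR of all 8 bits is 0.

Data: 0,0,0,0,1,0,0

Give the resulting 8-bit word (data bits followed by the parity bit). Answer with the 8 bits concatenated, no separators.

00001001

XOR of the 7 data bits: 0⊕0⊕0⊕0⊕1⊕0⊕0 = 1
Parity bit = 1 (so all 8 bits XOR to 0).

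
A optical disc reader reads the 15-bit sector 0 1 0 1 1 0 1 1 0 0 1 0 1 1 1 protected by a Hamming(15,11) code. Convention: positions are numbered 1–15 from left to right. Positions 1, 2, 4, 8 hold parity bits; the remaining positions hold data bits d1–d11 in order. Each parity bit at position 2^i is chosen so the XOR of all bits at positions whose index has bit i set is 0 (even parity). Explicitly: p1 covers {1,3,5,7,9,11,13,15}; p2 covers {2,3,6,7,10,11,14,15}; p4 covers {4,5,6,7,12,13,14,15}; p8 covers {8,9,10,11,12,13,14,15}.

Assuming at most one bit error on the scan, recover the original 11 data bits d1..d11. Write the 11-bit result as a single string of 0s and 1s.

01010000111

s1 (pos 1,3,5,7,9,11,13,15): 0⊕0⊕1⊕1⊕0⊕1⊕1⊕1 = 1
s2 (pos 2,3,6,7,10,11,14,15): 1⊕0⊕0⊕1⊕0⊕1⊕1⊕1 = 1
s4 (pos 4,5,6,7,12,13,14,15): 1⊕1⊕0⊕1⊕0⊕1⊕1⊕1 = 0
s8 (pos 8,9,10,11,12,13,14,15): 1⊕0⊕0⊕1⊕0⊕1⊕1⊕1 = 1
Syndrome s8…s1 = 1011 → error at position 11.
Flip position 11: 010110110010111 → 010110110000111
Read data bits from positions 3,5,6,7,9,10,11,12,13,14,15: 01010000111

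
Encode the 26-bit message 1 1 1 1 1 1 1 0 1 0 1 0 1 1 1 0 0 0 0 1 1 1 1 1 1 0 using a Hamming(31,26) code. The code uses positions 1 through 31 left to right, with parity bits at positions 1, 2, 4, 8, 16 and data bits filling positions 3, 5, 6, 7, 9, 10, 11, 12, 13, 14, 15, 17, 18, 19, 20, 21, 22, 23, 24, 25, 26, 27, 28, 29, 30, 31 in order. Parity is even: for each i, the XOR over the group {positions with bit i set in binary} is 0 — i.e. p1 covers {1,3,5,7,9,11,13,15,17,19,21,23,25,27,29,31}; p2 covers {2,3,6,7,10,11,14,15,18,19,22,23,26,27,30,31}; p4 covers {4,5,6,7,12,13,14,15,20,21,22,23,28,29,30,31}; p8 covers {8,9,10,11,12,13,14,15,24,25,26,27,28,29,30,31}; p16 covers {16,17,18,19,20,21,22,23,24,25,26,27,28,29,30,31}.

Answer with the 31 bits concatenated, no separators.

1111111111101011011100001111110

Place data at non-parity positions: p1 p2 1 p4 1 1 1 p8 1 1 1 0 1 0 1 p16 0 1 1 1 0 0 0 0 1 1 1 1 1 1 0
p1 (pos 1,3,5,7,9,11,13,15,17,19,21,23,25,27,29,31): XOR of data positions = 1⊕1⊕1⊕1⊕1⊕1⊕1⊕0⊕1⊕0⊕0⊕1⊕1⊕1⊕0 = 1
p2 (pos 2,3,6,7,10,11,14,15,18,19,22,23,26,27,30,31): XOR of data positions = 1⊕1⊕1⊕1⊕1⊕0⊕1⊕1⊕1⊕0⊕0⊕1⊕1⊕1⊕0 = 1
p4 (pos 4,5,6,7,12,13,14,15,20,21,22,23,28,29,30,31): XOR of data positions = 1⊕1⊕1⊕0⊕1⊕0⊕1⊕1⊕0⊕0⊕0⊕1⊕1⊕1⊕0 = 1
p8 (pos 8,9,10,11,12,13,14,15,24,25,26,27,28,29,30,31): XOR of data positions = 1⊕1⊕1⊕0⊕1⊕0⊕1⊕0⊕1⊕1⊕1⊕1⊕1⊕1⊕0 = 1
p16 (pos 16,17,18,19,20,21,22,23,24,25,26,27,28,29,30,31): XOR of data positions = 0⊕1⊕1⊕1⊕0⊕0⊕0⊕0⊕1⊕1⊕1⊕1⊕1⊕1⊕0 = 1
Codeword: 1111111111101011011100001111110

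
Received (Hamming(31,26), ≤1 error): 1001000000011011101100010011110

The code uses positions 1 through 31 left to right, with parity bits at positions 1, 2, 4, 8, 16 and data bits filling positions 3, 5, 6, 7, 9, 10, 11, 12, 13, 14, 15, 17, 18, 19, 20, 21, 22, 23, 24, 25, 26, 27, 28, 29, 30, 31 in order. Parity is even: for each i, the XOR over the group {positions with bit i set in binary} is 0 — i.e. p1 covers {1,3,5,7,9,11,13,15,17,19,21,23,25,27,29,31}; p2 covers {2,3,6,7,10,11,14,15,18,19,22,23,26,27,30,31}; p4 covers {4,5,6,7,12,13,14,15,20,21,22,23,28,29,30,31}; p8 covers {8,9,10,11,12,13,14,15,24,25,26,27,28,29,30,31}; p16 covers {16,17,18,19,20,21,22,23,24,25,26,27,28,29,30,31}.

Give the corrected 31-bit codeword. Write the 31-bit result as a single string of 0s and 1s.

1001000000011011001100010011110

s1 (pos 1,3,5,7,9,11,13,15,17,19,21,23,25,27,29,31): 1⊕0⊕0⊕0⊕0⊕0⊕1⊕1⊕1⊕1⊕0⊕0⊕0⊕1⊕1⊕0 = 1
s2 (pos 2,3,6,7,10,11,14,15,18,19,22,23,26,27,30,31): 0⊕0⊕0⊕0⊕0⊕0⊕0⊕1⊕0⊕1⊕0⊕0⊕0⊕1⊕1⊕0 = 0
s4 (pos 4,5,6,7,12,13,14,15,20,21,22,23,28,29,30,31): 1⊕0⊕0⊕0⊕1⊕1⊕0⊕1⊕1⊕0⊕0⊕0⊕1⊕1⊕1⊕0 = 0
s8 (pos 8,9,10,11,12,13,14,15,24,25,26,27,28,29,30,31): 0⊕0⊕0⊕0⊕1⊕1⊕0⊕1⊕1⊕0⊕0⊕1⊕1⊕1⊕1⊕0 = 0
s16 (pos 16,17,18,19,20,21,22,23,24,25,26,27,28,29,30,31): 1⊕1⊕0⊕1⊕1⊕0⊕0⊕0⊕1⊕0⊕0⊕1⊕1⊕1⊕1⊕0 = 1
Syndrome s16…s1 = 10001 → error at position 17.
Flip position 17: 1001000000011011101100010011110 → 1001000000011011001100010011110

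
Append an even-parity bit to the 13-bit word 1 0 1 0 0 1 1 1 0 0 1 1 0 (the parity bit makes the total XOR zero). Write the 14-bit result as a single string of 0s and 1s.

10100111001101

XOR of the 13 data bits: 1⊕0⊕1⊕0⊕0⊕1⊕1⊕1⊕0⊕0⊕1⊕1⊕0 = 1
Parity bit = 1 (so all 14 bits XOR to 0).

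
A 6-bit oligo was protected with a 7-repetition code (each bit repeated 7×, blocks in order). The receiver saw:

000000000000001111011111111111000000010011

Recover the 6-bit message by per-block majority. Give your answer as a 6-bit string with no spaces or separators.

Block 1 (0000000): 0 ones → 0
Block 2 (0000000): 0 ones → 0
Block 3 (1111011): 6 ones → 1
Block 4 (1111111): 7 ones → 1
Block 5 (1100000): 2 ones → 0
Block 6 (0010011): 3 ones → 0

001100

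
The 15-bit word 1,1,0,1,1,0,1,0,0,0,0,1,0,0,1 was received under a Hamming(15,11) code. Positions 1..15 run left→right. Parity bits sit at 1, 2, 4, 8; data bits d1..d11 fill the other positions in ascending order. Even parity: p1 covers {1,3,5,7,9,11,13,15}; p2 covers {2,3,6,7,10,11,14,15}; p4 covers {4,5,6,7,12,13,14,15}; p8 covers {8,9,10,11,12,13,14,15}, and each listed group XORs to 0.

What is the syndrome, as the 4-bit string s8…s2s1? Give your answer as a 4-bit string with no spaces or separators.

s1 (pos 1,3,5,7,9,11,13,15): 1⊕0⊕1⊕1⊕0⊕0⊕0⊕1 = 0
s2 (pos 2,3,6,7,10,11,14,15): 1⊕0⊕0⊕1⊕0⊕0⊕0⊕1 = 1
s4 (pos 4,5,6,7,12,13,14,15): 1⊕1⊕0⊕1⊕1⊕0⊕0⊕1 = 1
s8 (pos 8,9,10,11,12,13,14,15): 0⊕0⊕0⊕0⊕1⊕0⊕0⊕1 = 0
Syndrome s8…s1 = 0110 → error at position 6.

0110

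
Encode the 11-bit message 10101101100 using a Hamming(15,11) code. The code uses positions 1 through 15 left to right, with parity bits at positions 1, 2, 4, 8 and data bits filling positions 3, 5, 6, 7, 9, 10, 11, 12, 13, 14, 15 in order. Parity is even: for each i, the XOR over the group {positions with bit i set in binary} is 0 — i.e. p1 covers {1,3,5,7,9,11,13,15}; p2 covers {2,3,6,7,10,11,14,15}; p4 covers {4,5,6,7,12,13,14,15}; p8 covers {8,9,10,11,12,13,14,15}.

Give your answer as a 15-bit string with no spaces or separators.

111101001101100

Place data at non-parity positions: p1 p2 1 p4 0 1 0 p8 1 1 0 1 1 0 0
p1 (pos 1,3,5,7,9,11,13,15): XOR of data positions = 1⊕0⊕0⊕1⊕0⊕1⊕0 = 1
p2 (pos 2,3,6,7,10,11,14,15): XOR of data positions = 1⊕1⊕0⊕1⊕0⊕0⊕0 = 1
p4 (pos 4,5,6,7,12,13,14,15): XOR of data positions = 0⊕1⊕0⊕1⊕1⊕0⊕0 = 1
p8 (pos 8,9,10,11,12,13,14,15): XOR of data positions = 1⊕1⊕0⊕1⊕1⊕0⊕0 = 0
Codeword: 111101001101100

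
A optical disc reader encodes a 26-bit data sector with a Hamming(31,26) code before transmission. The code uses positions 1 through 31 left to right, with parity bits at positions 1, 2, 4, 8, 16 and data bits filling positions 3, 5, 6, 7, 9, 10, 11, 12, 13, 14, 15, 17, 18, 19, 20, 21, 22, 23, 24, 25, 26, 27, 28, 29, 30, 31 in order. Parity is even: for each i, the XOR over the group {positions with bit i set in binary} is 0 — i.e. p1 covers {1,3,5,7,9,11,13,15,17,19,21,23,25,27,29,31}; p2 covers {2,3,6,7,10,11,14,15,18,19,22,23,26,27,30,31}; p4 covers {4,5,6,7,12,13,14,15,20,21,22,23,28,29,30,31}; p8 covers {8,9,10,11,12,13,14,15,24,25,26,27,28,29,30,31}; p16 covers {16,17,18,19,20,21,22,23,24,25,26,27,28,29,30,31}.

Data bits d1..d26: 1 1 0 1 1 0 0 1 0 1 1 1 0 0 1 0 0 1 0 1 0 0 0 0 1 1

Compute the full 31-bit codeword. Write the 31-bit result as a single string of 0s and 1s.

Place data at non-parity positions: p1 p2 1 p4 1 0 1 p8 1 0 0 1 0 1 1 p16 1 0 0 1 0 0 1 0 1 0 0 0 0 1 1
p1 (pos 1,3,5,7,9,11,13,15,17,19,21,23,25,27,29,31): XOR of data positions = 1⊕1⊕1⊕1⊕0⊕0⊕1⊕1⊕0⊕0⊕1⊕1⊕0⊕0⊕1 = 1
p2 (pos 2,3,6,7,10,11,14,15,18,19,22,23,26,27,30,31): XOR of data positions = 1⊕0⊕1⊕0⊕0⊕1⊕1⊕0⊕0⊕0⊕1⊕0⊕0⊕1⊕1 = 1
p4 (pos 4,5,6,7,12,13,14,15,20,21,22,23,28,29,30,31): XOR of data positions = 1⊕0⊕1⊕1⊕0⊕1⊕1⊕1⊕0⊕0⊕1⊕0⊕0⊕1⊕1 = 1
p8 (pos 8,9,10,11,12,13,14,15,24,25,26,27,28,29,30,31): XOR of data positions = 1⊕0⊕0⊕1⊕0⊕1⊕1⊕0⊕1⊕0⊕0⊕0⊕0⊕1⊕1 = 1
p16 (pos 16,17,18,19,20,21,22,23,24,25,26,27,28,29,30,31): XOR of data positions = 1⊕0⊕0⊕1⊕0⊕0⊕1⊕0⊕1⊕0⊕0⊕0⊕0⊕1⊕1 = 0
Codeword: 1111101110010110100100101000011

1111101110010110100100101000011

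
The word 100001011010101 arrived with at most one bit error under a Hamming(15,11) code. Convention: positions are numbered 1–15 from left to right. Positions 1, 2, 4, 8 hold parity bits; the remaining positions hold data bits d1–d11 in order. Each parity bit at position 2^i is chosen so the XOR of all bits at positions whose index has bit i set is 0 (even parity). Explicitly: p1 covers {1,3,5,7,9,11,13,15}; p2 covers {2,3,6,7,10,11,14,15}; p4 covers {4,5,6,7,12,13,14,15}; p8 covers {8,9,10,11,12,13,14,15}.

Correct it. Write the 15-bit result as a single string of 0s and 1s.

s1 (pos 1,3,5,7,9,11,13,15): 1⊕0⊕0⊕0⊕1⊕1⊕1⊕1 = 1
s2 (pos 2,3,6,7,10,11,14,15): 0⊕0⊕1⊕0⊕0⊕1⊕0⊕1 = 1
s4 (pos 4,5,6,7,12,13,14,15): 0⊕0⊕1⊕0⊕0⊕1⊕0⊕1 = 1
s8 (pos 8,9,10,11,12,13,14,15): 1⊕1⊕0⊕1⊕0⊕1⊕0⊕1 = 1
Syndrome s8…s1 = 1111 → error at position 15.
Flip position 15: 100001011010101 → 100001011010100

100001011010100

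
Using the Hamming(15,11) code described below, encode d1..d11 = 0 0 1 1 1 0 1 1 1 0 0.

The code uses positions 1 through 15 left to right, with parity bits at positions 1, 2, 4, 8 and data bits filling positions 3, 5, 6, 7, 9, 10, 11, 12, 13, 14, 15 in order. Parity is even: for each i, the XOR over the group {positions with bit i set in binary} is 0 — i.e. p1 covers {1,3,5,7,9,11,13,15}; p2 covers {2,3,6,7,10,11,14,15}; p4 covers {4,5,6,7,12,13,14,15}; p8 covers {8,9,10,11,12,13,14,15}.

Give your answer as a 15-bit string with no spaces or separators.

010001101011100

Place data at non-parity positions: p1 p2 0 p4 0 1 1 p8 1 0 1 1 1 0 0
p1 (pos 1,3,5,7,9,11,13,15): XOR of data positions = 0⊕0⊕1⊕1⊕1⊕1⊕0 = 0
p2 (pos 2,3,6,7,10,11,14,15): XOR of data positions = 0⊕1⊕1⊕0⊕1⊕0⊕0 = 1
p4 (pos 4,5,6,7,12,13,14,15): XOR of data positions = 0⊕1⊕1⊕1⊕1⊕0⊕0 = 0
p8 (pos 8,9,10,11,12,13,14,15): XOR of data positions = 1⊕0⊕1⊕1⊕1⊕0⊕0 = 0
Codeword: 010001101011100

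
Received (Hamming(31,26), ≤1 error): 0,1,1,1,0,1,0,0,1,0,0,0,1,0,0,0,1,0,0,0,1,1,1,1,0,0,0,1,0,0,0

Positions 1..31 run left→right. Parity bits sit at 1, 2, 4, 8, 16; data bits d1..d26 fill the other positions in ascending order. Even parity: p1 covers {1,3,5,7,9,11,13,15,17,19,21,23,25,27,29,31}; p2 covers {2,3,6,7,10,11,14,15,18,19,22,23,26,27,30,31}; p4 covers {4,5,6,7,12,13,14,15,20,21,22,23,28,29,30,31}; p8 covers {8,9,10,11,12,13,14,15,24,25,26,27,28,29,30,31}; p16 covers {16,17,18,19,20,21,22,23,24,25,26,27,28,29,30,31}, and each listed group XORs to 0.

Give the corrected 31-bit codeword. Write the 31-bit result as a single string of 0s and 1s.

0111000010001000100011110001000

s1 (pos 1,3,5,7,9,11,13,15,17,19,21,23,25,27,29,31): 0⊕1⊕0⊕0⊕1⊕0⊕1⊕0⊕1⊕0⊕1⊕1⊕0⊕0⊕0⊕0 = 0
s2 (pos 2,3,6,7,10,11,14,15,18,19,22,23,26,27,30,31): 1⊕1⊕1⊕0⊕0⊕0⊕0⊕0⊕0⊕0⊕1⊕1⊕0⊕0⊕0⊕0 = 1
s4 (pos 4,5,6,7,12,13,14,15,20,21,22,23,28,29,30,31): 1⊕0⊕1⊕0⊕0⊕1⊕0⊕0⊕0⊕1⊕1⊕1⊕1⊕0⊕0⊕0 = 1
s8 (pos 8,9,10,11,12,13,14,15,24,25,26,27,28,29,30,31): 0⊕1⊕0⊕0⊕0⊕1⊕0⊕0⊕1⊕0⊕0⊕0⊕1⊕0⊕0⊕0 = 0
s16 (pos 16,17,18,19,20,21,22,23,24,25,26,27,28,29,30,31): 0⊕1⊕0⊕0⊕0⊕1⊕1⊕1⊕1⊕0⊕0⊕0⊕1⊕0⊕0⊕0 = 0
Syndrome s16…s1 = 00110 → error at position 6.
Flip position 6: 0111010010001000100011110001000 → 0111000010001000100011110001000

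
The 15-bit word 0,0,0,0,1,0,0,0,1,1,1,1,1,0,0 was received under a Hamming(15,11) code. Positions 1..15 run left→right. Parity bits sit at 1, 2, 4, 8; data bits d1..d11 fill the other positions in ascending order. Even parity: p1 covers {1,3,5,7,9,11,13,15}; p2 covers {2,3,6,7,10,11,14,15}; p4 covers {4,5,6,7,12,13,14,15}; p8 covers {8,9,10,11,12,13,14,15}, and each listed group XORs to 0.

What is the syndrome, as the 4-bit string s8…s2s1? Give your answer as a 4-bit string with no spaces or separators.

s1 (pos 1,3,5,7,9,11,13,15): 0⊕0⊕1⊕0⊕1⊕1⊕1⊕0 = 0
s2 (pos 2,3,6,7,10,11,14,15): 0⊕0⊕0⊕0⊕1⊕1⊕0⊕0 = 0
s4 (pos 4,5,6,7,12,13,14,15): 0⊕1⊕0⊕0⊕1⊕1⊕0⊕0 = 1
s8 (pos 8,9,10,11,12,13,14,15): 0⊕1⊕1⊕1⊕1⊕1⊕0⊕0 = 1
Syndrome s8…s1 = 1100 → error at position 12.

1100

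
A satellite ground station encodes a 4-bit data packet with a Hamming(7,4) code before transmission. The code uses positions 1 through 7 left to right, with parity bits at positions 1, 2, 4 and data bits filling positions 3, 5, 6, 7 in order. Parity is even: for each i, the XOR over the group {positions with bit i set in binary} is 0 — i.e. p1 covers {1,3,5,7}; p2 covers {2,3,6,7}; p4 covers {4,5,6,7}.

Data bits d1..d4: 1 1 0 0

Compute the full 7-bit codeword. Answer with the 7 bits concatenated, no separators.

0111100

Place data at non-parity positions: p1 p2 1 p4 1 0 0
p1 (pos 1,3,5,7): XOR of data positions = 1⊕1⊕0 = 0
p2 (pos 2,3,6,7): XOR of data positions = 1⊕0⊕0 = 1
p4 (pos 4,5,6,7): XOR of data positions = 1⊕0⊕0 = 1
Codeword: 0111100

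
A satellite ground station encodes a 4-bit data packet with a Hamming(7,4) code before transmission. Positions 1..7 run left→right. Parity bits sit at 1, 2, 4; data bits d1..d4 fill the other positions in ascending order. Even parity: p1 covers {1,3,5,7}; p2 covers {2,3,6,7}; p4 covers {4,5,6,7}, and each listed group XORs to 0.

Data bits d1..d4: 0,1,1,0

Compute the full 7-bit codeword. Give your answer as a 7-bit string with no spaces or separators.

Place data at non-parity positions: p1 p2 0 p4 1 1 0
p1 (pos 1,3,5,7): XOR of data positions = 0⊕1⊕0 = 1
p2 (pos 2,3,6,7): XOR of data positions = 0⊕1⊕0 = 1
p4 (pos 4,5,6,7): XOR of data positions = 1⊕1⊕0 = 0
Codeword: 1100110

1100110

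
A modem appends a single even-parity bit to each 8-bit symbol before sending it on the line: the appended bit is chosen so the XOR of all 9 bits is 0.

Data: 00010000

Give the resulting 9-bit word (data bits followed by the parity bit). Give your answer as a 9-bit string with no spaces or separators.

000100001

XOR of the 8 data bits: 0⊕0⊕0⊕1⊕0⊕0⊕0⊕0 = 1
Parity bit = 1 (so all 9 bits XOR to 0).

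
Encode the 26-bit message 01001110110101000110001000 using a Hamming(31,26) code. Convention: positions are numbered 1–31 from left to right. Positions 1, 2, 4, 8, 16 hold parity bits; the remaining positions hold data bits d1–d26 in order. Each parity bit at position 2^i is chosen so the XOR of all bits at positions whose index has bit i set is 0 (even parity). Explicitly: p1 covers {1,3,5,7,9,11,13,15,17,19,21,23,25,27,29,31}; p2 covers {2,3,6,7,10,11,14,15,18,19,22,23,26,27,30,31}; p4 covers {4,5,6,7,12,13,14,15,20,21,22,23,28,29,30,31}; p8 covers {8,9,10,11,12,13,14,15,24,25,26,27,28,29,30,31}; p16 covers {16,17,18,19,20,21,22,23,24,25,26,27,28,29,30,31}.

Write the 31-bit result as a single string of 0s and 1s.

Place data at non-parity positions: p1 p2 0 p4 1 0 0 p8 1 1 1 0 1 1 0 p16 1 0 1 0 0 0 1 1 0 0 0 1 0 0 0
p1 (pos 1,3,5,7,9,11,13,15,17,19,21,23,25,27,29,31): XOR of data positions = 0⊕1⊕0⊕1⊕1⊕1⊕0⊕1⊕1⊕0⊕1⊕0⊕0⊕0⊕0 = 1
p2 (pos 2,3,6,7,10,11,14,15,18,19,22,23,26,27,30,31): XOR of data positions = 0⊕0⊕0⊕1⊕1⊕1⊕0⊕0⊕1⊕0⊕1⊕0⊕0⊕0⊕0 = 1
p4 (pos 4,5,6,7,12,13,14,15,20,21,22,23,28,29,30,31): XOR of data positions = 1⊕0⊕0⊕0⊕1⊕1⊕0⊕0⊕0⊕0⊕1⊕1⊕0⊕0⊕0 = 1
p8 (pos 8,9,10,11,12,13,14,15,24,25,26,27,28,29,30,31): XOR of data positions = 1⊕1⊕1⊕0⊕1⊕1⊕0⊕1⊕0⊕0⊕0⊕1⊕0⊕0⊕0 = 1
p16 (pos 16,17,18,19,20,21,22,23,24,25,26,27,28,29,30,31): XOR of data positions = 1⊕0⊕1⊕0⊕0⊕0⊕1⊕1⊕0⊕0⊕0⊕1⊕0⊕0⊕0 = 1
Codeword: 1101100111101101101000110001000

1101100111101101101000110001000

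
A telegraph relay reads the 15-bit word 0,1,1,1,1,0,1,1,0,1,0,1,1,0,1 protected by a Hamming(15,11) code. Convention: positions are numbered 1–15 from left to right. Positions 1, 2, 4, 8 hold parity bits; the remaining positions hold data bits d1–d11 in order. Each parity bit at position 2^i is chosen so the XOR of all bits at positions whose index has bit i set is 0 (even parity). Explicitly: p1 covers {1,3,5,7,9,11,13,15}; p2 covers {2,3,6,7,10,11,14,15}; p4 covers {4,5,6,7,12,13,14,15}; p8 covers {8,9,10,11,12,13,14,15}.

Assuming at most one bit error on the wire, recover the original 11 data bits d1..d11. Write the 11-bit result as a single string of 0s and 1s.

11010111101

s1 (pos 1,3,5,7,9,11,13,15): 0⊕1⊕1⊕1⊕0⊕0⊕1⊕1 = 1
s2 (pos 2,3,6,7,10,11,14,15): 1⊕1⊕0⊕1⊕1⊕0⊕0⊕1 = 1
s4 (pos 4,5,6,7,12,13,14,15): 1⊕1⊕0⊕1⊕1⊕1⊕0⊕1 = 0
s8 (pos 8,9,10,11,12,13,14,15): 1⊕0⊕1⊕0⊕1⊕1⊕0⊕1 = 1
Syndrome s8…s1 = 1011 → error at position 11.
Flip position 11: 011110110101101 → 011110110111101
Read data bits from positions 3,5,6,7,9,10,11,12,13,14,15: 11010111101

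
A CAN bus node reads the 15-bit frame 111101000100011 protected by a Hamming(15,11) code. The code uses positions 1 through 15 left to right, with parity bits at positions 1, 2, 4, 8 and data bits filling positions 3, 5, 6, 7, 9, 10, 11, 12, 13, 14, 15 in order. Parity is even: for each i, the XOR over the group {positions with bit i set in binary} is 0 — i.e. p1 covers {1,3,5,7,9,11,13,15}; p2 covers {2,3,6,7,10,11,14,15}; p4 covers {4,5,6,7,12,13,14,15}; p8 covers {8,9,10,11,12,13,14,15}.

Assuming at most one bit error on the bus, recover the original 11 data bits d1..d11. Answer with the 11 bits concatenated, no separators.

s1 (pos 1,3,5,7,9,11,13,15): 1⊕1⊕0⊕0⊕0⊕0⊕0⊕1 = 1
s2 (pos 2,3,6,7,10,11,14,15): 1⊕1⊕1⊕0⊕1⊕0⊕1⊕1 = 0
s4 (pos 4,5,6,7,12,13,14,15): 1⊕0⊕1⊕0⊕0⊕0⊕1⊕1 = 0
s8 (pos 8,9,10,11,12,13,14,15): 0⊕0⊕1⊕0⊕0⊕0⊕1⊕1 = 1
Syndrome s8…s1 = 1001 → error at position 9.
Flip position 9: 111101000100011 → 111101001100011
Read data bits from positions 3,5,6,7,9,10,11,12,13,14,15: 10101100011

10101100011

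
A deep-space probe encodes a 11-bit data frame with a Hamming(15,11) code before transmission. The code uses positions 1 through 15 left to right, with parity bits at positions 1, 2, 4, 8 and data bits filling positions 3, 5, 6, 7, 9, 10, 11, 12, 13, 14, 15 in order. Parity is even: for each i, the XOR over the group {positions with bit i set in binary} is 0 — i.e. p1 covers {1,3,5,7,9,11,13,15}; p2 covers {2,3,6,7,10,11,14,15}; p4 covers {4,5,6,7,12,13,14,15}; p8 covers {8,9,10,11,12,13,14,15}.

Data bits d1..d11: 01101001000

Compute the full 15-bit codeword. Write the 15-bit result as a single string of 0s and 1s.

010111001001000

Place data at non-parity positions: p1 p2 0 p4 1 1 0 p8 1 0 0 1 0 0 0
p1 (pos 1,3,5,7,9,11,13,15): XOR of data positions = 0⊕1⊕0⊕1⊕0⊕0⊕0 = 0
p2 (pos 2,3,6,7,10,11,14,15): XOR of data positions = 0⊕1⊕0⊕0⊕0⊕0⊕0 = 1
p4 (pos 4,5,6,7,12,13,14,15): XOR of data positions = 1⊕1⊕0⊕1⊕0⊕0⊕0 = 1
p8 (pos 8,9,10,11,12,13,14,15): XOR of data positions = 1⊕0⊕0⊕1⊕0⊕0⊕0 = 0
Codeword: 010111001001000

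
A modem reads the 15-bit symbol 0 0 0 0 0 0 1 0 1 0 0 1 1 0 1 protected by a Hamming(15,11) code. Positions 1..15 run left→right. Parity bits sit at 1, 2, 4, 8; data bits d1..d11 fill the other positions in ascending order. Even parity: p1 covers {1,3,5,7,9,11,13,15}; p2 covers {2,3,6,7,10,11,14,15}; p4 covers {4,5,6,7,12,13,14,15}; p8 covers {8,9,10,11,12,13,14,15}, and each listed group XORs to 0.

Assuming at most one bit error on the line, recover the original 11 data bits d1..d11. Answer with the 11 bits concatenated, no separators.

s1 (pos 1,3,5,7,9,11,13,15): 0⊕0⊕0⊕1⊕1⊕0⊕1⊕1 = 0
s2 (pos 2,3,6,7,10,11,14,15): 0⊕0⊕0⊕1⊕0⊕0⊕0⊕1 = 0
s4 (pos 4,5,6,7,12,13,14,15): 0⊕0⊕0⊕1⊕1⊕1⊕0⊕1 = 0
s8 (pos 8,9,10,11,12,13,14,15): 0⊕1⊕0⊕0⊕1⊕1⊕0⊕1 = 0
Syndrome s8…s1 = 0000 → no error.
Read data bits from positions 3,5,6,7,9,10,11,12,13,14,15: 00011001101

00011001101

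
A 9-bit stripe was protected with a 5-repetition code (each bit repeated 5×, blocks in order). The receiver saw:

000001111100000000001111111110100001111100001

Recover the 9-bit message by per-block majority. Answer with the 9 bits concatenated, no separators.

Block 1 (00000): 0 ones → 0
Block 2 (11111): 5 ones → 1
Block 3 (00000): 0 ones → 0
Block 4 (00000): 0 ones → 0
Block 5 (11111): 5 ones → 1
Block 6 (11110): 4 ones → 1
Block 7 (10000): 1 one → 0
Block 8 (11111): 5 ones → 1
Block 9 (00001): 1 one → 0

010011010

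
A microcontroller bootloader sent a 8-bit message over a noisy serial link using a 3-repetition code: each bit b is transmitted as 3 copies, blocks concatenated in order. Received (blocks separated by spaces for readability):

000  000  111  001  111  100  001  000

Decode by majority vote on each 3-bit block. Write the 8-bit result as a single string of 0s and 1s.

Block 1 (000): 0 ones → 0
Block 2 (000): 0 ones → 0
Block 3 (111): 3 ones → 1
Block 4 (001): 1 one → 0
Block 5 (111): 3 ones → 1
Block 6 (100): 1 one → 0
Block 7 (001): 1 one → 0
Block 8 (000): 0 ones → 0

00101000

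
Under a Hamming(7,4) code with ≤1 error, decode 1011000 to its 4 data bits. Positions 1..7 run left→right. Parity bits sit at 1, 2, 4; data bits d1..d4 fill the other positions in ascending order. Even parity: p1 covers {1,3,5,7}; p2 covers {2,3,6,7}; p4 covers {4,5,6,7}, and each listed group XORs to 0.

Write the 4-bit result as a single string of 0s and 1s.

1010

s1 (pos 1,3,5,7): 1⊕1⊕0⊕0 = 0
s2 (pos 2,3,6,7): 0⊕1⊕0⊕0 = 1
s4 (pos 4,5,6,7): 1⊕0⊕0⊕0 = 1
Syndrome s4…s1 = 110 → error at position 6.
Flip position 6: 1011000 → 1011010
Read data bits from positions 3,5,6,7: 1010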